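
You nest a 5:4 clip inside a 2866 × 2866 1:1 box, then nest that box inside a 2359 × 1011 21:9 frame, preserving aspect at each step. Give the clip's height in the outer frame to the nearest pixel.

809 px

5:4 in 2866×2866: fills the width, so the clip is 2866.00 × 2292.80.
The 1:1 canvas is height-limited in 2359×1011, giving 1011.00 × 1011.00; scale factor 0.3528.
The clip scales with it: height 2292.80 × 0.3528 ≈ 808.80.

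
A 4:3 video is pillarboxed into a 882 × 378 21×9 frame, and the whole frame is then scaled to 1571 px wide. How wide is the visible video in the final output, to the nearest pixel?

898 px

In the 882×378 frame the video fills the height: width = 378 × 4/3 ≈ 504.00 px.
Resizing to 1571 px wide multiplies everything by 1.7812: 504.00 → 897.71 px.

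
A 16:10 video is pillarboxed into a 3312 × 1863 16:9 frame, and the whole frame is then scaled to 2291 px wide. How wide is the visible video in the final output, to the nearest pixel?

2062 px

In the 3312×1863 frame the video fills the height: width = 1863 × 16/10 ≈ 2980.80 px.
The frame scales by 2291/3312 = 0.6917; 2980.80 × 0.6917 ≈ 2061.90 px.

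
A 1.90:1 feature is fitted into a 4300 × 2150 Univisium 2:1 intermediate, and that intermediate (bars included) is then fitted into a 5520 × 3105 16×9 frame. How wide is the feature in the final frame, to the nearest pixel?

1.90:1 in 4300×2150: fills the height, so the feature is 4085.00 × 2150.00.
Univisium 2:1 in 5520×3105: fills the width, so the intermediate becomes 5520.00 × 2760.00 — a scale of ×1.2837.
The feature scales with it: width 4085.00 × 1.2837 ≈ 5244.00.

5244 px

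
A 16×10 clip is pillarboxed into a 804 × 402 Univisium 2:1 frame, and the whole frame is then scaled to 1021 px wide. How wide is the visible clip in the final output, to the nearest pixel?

817 px

Fitted into 804×402, the clip spans the height; its width is 402 × 16/10 ≈ 643.20 px.
Scaling 804 → 1021 is ×1.2699, so the width becomes 643.20 × 1.2699 ≈ 816.80 px.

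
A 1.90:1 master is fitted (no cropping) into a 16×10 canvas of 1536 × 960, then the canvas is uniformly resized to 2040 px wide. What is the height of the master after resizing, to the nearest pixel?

1074 px

In the 1536×960 frame the master fills the width: height = 1536 / 1.900 ≈ 808.42 px.
Scaling 1536 → 2040 is ×1.3281, so the height becomes 808.42 × 1.3281 ≈ 1073.68 px.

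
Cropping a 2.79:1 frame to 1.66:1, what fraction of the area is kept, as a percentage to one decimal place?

59.5%

Going from 2.79:1 to 1.66:1 means cutting width while keeping height.
(1.660)/(2.790) ≈ 0.595 of the area survives.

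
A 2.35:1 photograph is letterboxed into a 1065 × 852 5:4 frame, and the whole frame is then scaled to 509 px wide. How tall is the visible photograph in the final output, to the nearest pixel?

At 1065×852 the photograph is width-limited, so height = 1065 / 2.350 ≈ 453.19 px.
Resizing to 509 px wide multiplies everything by 0.4779: 453.19 → 216.60 px.

217 px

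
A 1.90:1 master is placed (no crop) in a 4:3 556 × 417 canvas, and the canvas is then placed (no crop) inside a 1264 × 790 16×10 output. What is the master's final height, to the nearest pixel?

554 px

1.90:1 in 556×417: fills the width, so the master is 556.00 × 292.63.
Second fit — the 4:3 canvas into 1264×790 spans the height: 1053.33 × 790.00 (×1.8945 from 556×417).
So the master's height is 292.63 × 1.8945 ≈ 554.39.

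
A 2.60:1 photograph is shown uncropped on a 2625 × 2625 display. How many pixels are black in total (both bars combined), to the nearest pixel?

2.60:1 is wider than square, so it spans the full width.
The photograph is 2625 / 2.600 ≈ 1009.6154 px tall.
Black = 2625 − 1009.6154 = 1615.3846 px.
That's 1615.3846 × 2625 ≈ 4240385 black pixels.

4240385 pixels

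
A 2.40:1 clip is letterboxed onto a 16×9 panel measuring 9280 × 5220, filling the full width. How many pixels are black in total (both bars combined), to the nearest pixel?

The clip is 9280 / 2.400 ≈ 3866.6667 px tall.
Leftover height: 5220 − 3866.6667 = 1353.3333 px.
Bar area = 1353.3333 × 9280 ≈ 12558933 px.

12558933 pixels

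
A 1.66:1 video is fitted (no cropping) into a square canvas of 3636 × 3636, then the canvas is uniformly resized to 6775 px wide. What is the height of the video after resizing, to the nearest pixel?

4081 px

In the 3636×3636 frame the video fills the width: height = 3636 / 1.660 ≈ 2190.36 px.
Scaling 3636 → 6775 is ×1.8633, so the height becomes 2190.36 × 1.8633 ≈ 4081.33 px.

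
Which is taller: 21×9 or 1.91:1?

1.91:1

21×9 = 2.333 and 1.91; 2.333 > 1.91. The smaller width-to-height ratio is the taller frame.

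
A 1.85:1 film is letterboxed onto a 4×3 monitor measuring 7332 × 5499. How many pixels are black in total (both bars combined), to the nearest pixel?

11260169 pixels

Since 1.850 > 1.333, the film is width-limited.
That makes the image 3963.2432 px tall (7332 / 1.850).
Leftover height: 5499 − 3963.2432 = 1535.7568 px.
Bar area = 1535.7568 × 7332 ≈ 11260169 px.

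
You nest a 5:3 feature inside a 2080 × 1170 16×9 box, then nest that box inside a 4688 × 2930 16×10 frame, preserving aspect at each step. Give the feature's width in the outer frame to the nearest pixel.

5:3 in 2080×1170: fills the height, so the feature is 1950.00 × 1170.00.
Second fit — the 16×9 canvas into 4688×2930 spans the width: 4688.00 × 2637.00 (×2.2538 from 2080×1170).
So the feature's width is 1950.00 × 2.2538 ≈ 4395.00.

4395 px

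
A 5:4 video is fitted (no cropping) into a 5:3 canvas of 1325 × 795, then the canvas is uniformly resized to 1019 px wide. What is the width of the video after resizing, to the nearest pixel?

Fitted into 1325×795, the video spans the height; its width is 795 × 5/4 ≈ 993.75 px.
Resizing to 1019 px wide multiplies everything by 0.7691: 993.75 → 764.25 px.

764 px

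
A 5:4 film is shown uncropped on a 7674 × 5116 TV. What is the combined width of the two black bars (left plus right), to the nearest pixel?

5:4 is narrower than 3:2, so it spans the full height.
The film is 5116 × 5/4 ≈ 6395.00 px wide.
7674 − 6395.00 = 1279.00 px of bars.

1279 px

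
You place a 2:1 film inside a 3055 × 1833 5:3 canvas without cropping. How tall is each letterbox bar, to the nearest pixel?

153 px

Since 2.000 > 1.667, the film is width-limited.
Content height = 3055 × 1/2 ≈ 1527.50 px.
1833 − 1527.50 = 305.50 px of bars (152.75 each).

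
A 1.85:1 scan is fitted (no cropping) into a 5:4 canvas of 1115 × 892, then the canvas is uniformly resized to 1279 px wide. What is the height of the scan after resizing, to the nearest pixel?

At 1115×892 the scan is width-limited, so height = 1115 / 1.850 ≈ 602.70 px.
Resizing to 1279 px wide multiplies everything by 1.1471: 602.70 → 691.35 px.

691 px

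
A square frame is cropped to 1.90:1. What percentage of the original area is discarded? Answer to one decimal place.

Going from square to 1.90:1 means cutting height while keeping width.
(1.000)/(1.900) ≈ 0.526 of the area survives, leaving 47.37% discarded.

47.4%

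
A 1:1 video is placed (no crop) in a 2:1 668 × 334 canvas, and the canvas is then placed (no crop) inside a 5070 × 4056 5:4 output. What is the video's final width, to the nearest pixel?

Inside the 668×334 canvas the video is height-limited at 334.00 × 334.00.
2:1 in 5070×4056: fills the width, so the intermediate becomes 5070.00 × 2535.00 — a scale of ×7.5898.
The video scales with it: width 334.00 × 7.5898 ≈ 2535.00.

2535 px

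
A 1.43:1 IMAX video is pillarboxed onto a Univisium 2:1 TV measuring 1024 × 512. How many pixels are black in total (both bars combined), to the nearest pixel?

149422 pixels

1.43:1 IMAX is narrower than Univisium 2:1, so it spans the full height.
That makes the image 732.1600 px wide (512 × 1.430).
Leftover width: 1024 − 732.1600 = 291.8400 px.
Bar area = 291.8400 × 512 ≈ 149422 px.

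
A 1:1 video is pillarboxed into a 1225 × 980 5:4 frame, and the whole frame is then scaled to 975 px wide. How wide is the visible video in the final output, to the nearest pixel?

At 1225×980 the video is height-limited, so width = 980 × 1/1 ≈ 980.00 px.
Resizing to 975 px wide multiplies everything by 0.7959: 980.00 → 780.00 px.

780 px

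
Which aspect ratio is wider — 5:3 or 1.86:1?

5:3 = 1.667 and 1.86; 1.86 > 1.667.

1.86:1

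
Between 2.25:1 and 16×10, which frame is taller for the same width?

16×10

2.25 and 16×10 = 1.6; 2.25 > 1.6. The smaller width-to-height ratio is the taller frame.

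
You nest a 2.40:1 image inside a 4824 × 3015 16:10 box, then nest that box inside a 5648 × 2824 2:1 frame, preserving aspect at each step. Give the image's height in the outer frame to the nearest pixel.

1883 px

First fit — 2.40:1 into 4824×3015 spans the width: 4824.00 × 2010.00.
Second fit — the 16:10 canvas into 5648×2824 spans the height: 4518.40 × 2824.00 (×0.9367 from 4824×3015).
Applying the same ×0.9367: 2010.00 → 1882.67.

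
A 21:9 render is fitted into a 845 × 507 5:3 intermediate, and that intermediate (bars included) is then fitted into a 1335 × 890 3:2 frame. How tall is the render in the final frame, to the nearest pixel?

572 px

Inside the 845×507 canvas the render is width-limited at 845.00 × 362.14.
Second fit — the 5:3 canvas into 1335×890 spans the width: 1335.00 × 801.00 (×1.5799 from 845×507).
The render scales with it: height 362.14 × 1.5799 ≈ 572.14.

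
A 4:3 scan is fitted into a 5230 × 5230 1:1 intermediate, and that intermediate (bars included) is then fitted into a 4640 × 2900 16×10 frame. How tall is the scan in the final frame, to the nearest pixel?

First fit — 4:3 into 5230×5230 spans the width: 5230.00 × 3922.50.
The 1:1 canvas is height-limited in 4640×2900, giving 2900.00 × 2900.00; scale factor 0.5545.
So the scan's height is 3922.50 × 0.5545 ≈ 2175.00.

2175 px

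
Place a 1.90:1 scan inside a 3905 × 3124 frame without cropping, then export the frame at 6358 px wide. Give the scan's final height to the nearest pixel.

In the 3905×3124 frame the scan fills the width: height = 3905 / 1.900 ≈ 2055.26 px.
The frame scales by 6358/3905 = 1.6282; 2055.26 × 1.6282 ≈ 3346.32 px.

3346 px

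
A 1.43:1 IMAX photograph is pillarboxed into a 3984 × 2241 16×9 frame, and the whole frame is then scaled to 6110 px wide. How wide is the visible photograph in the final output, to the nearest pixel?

At 3984×2241 the photograph is height-limited, so width = 2241 × 1.430 ≈ 3204.63 px.
The frame scales by 6110/3984 = 1.5336; 3204.63 × 1.5336 ≈ 4914.73 px.

4915 px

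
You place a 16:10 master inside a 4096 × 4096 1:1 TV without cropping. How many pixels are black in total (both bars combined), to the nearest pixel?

6291456 pixels

Since 1.600 > 1.000, the master is width-limited.
Content height = 4096 × 10/16 ≈ 2560.0000 px.
Black = 4096 − 2560.0000 = 1536.0000 px.
Across the 4096-px span: 1536.0000 × 4096 ≈ 6291456 px.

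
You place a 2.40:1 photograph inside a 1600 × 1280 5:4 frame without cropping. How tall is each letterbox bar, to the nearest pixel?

307 px

2.40:1 is wider than 5:4, so it spans the full width.
That makes the image 666.67 px tall (1600 / 2.400).
Black = 1280 − 666.67 = 613.33 px, or 306.67 per bar.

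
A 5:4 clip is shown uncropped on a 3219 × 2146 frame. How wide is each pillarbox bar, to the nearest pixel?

268 px

5:4 (1.250) < 3:2 (1.500), so the clip fills the height.
Content width = 2146 × 5/4 ≈ 2682.50 px.
Black = 3219 − 2682.50 = 536.50 px, or 268.25 per bar.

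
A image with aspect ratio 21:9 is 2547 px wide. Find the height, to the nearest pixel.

1092 px

At 21:9, 2547 / 21 × 9 ≈ 1091.57.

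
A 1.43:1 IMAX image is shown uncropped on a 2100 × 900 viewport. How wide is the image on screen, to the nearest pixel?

1287 px

1.43:1 IMAX (1.430) < 21×9 (2.333), so the image fills the height.
Content width = 900 × 1.430 ≈ 1287.00 px.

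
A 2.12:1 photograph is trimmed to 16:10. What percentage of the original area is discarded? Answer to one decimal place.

24.5%

The height stays; only width is cut (since 16:10 is narrower than 2.12:1).
(1.600)/(2.120) ≈ 0.755 of the area survives, leaving 24.53% discarded.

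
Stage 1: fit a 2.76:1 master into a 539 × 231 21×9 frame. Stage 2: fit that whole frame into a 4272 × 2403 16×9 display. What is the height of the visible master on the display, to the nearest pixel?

1548 px

Inside the 539×231 canvas the master is width-limited at 539.00 × 195.29.
Second fit — the 21×9 canvas into 4272×2403 spans the width: 4272.00 × 1830.86 (×7.9258 from 539×231).
The master scales with it: height 195.29 × 7.9258 ≈ 1547.83.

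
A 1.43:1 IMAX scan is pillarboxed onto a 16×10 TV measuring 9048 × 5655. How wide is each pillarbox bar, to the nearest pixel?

481 px

1.43:1 IMAX is narrower than 16×10, so it spans the full height.
Content width = 5655 × 1.430 ≈ 8086.65 px.
Leftover width: 9048 − 8086.65 = 961.35 px → 480.68 each side.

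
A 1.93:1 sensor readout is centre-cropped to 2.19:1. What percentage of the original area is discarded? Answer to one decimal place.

The width stays; only height is cut (since 2.19:1 is wider than 1.93:1).
Area ratio = (1.930)/(2.190) = 88.13%; the remaining 11.87% is cropped out.

11.9%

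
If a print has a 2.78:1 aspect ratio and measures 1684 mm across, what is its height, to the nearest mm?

606 mm

Height = 1684 / 2.780 = 605.76.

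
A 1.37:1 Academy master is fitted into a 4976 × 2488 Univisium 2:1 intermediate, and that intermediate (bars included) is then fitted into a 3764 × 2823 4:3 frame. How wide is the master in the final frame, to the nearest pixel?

1.37:1 Academy in 4976×2488: fills the height, so the master is 3408.56 × 2488.00.
Univisium 2:1 in 3764×2823: fills the width, so the intermediate becomes 3764.00 × 1882.00 — a scale of ×0.7564.
Applying the same ×0.7564: 3408.56 → 2578.34.

2578 px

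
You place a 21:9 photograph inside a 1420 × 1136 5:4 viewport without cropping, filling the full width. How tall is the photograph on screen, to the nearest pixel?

609 px

That makes the image 608.57 px tall (1420 × 9/21).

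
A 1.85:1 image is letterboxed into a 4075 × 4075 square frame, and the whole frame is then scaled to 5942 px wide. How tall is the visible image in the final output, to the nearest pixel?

3212 px

Fitted into 4075×4075, the image spans the width; its height is 4075 / 1.850 ≈ 2202.70 px.
The frame scales by 5942/4075 = 1.4582; 2202.70 × 1.4582 ≈ 3211.89 px.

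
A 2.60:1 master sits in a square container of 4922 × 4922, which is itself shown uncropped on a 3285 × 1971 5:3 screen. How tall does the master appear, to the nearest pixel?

758 px

Inside the 4922×4922 canvas the master is width-limited at 4922.00 × 1893.08.
The square canvas is height-limited in 3285×1971, giving 1971.00 × 1971.00; scale factor 0.4004.
Applying the same ×0.4004: 1893.08 → 758.08.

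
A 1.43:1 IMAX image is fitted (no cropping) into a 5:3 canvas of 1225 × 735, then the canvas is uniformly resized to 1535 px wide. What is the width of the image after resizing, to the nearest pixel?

1317 px

In the 1225×735 frame the image fills the height: width = 735 × 1.430 ≈ 1051.05 px.
Resizing to 1535 px wide multiplies everything by 1.2531: 1051.05 → 1317.03 px.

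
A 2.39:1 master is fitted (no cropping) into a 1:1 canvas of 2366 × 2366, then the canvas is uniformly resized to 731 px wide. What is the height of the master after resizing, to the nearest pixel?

In the 2366×2366 frame the master fills the width: height = 2366 / 2.390 ≈ 989.96 px.
The frame scales by 731/2366 = 0.3090; 989.96 × 0.3090 ≈ 305.86 px.

306 px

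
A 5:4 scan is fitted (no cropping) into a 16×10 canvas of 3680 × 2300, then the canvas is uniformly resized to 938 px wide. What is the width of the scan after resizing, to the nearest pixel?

Fitted into 3680×2300, the scan spans the height; its width is 2300 × 5/4 ≈ 2875.00 px.
Scaling 3680 → 938 is ×0.2549, so the width becomes 2875.00 × 0.2549 ≈ 732.81 px.

733 px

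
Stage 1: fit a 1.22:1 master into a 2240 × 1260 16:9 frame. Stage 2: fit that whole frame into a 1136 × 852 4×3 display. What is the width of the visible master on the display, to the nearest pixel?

Inside the 2240×1260 canvas the master is height-limited at 1537.20 × 1260.00.
Second fit — the 16:9 canvas into 1136×852 spans the width: 1136.00 × 639.00 (×0.5071 from 2240×1260).
Applying the same ×0.5071: 1537.20 → 779.58.

780 px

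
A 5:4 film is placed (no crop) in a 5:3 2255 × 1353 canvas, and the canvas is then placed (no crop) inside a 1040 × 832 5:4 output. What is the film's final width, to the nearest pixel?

780 px

5:4 in 2255×1353: fills the height, so the film is 1691.25 × 1353.00.
Second fit — the 5:3 canvas into 1040×832 spans the width: 1040.00 × 624.00 (×0.4612 from 2255×1353).
So the film's width is 1691.25 × 0.4612 ≈ 780.00.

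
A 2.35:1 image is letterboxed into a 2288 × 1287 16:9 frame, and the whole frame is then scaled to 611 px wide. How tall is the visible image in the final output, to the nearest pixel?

260 px

Fitted into 2288×1287, the image spans the width; its height is 2288 / 2.350 ≈ 973.62 px.
Resizing to 611 px wide multiplies everything by 0.2670: 973.62 → 260.00 px.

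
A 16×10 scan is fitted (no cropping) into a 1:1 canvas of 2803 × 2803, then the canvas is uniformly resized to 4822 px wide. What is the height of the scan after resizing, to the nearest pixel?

3014 px

In the 2803×2803 frame the scan fills the width: height = 2803 × 10/16 ≈ 1751.88 px.
Scaling 2803 → 4822 is ×1.7203, so the height becomes 1751.88 × 1.7203 ≈ 3013.75 px.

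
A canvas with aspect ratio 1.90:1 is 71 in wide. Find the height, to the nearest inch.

37 in

71 / 1.900 = 37.37.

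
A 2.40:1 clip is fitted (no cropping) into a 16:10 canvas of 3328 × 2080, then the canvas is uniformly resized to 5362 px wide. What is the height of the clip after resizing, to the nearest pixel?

Fitted into 3328×2080, the clip spans the width; its height is 3328 / 2.400 ≈ 1386.67 px.
Scaling 3328 → 5362 is ×1.6112, so the height becomes 1386.67 × 1.6112 ≈ 2234.17 px.

2234 px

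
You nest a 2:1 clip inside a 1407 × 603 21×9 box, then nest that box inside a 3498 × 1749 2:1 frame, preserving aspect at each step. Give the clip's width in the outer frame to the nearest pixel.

Inside the 1407×603 canvas the clip is height-limited at 1206.00 × 603.00.
21×9 in 3498×1749: fills the width, so the intermediate becomes 3498.00 × 1499.14 — a scale of ×2.4861.
So the clip's width is 1206.00 × 2.4861 ≈ 2998.29.

2998 px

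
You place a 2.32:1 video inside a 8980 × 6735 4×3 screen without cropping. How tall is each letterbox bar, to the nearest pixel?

Since 2.320 > 1.333, the video is width-limited.
The video is 8980 / 2.320 ≈ 3870.69 px tall.
Leftover height: 6735 − 3870.69 = 2864.31 px → 1432.16 each side.

1432 px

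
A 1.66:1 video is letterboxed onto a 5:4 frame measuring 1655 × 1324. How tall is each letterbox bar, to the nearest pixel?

164 px

1.66:1 is wider than 5:4, so it spans the full width.
That makes the image 996.99 px tall (1655 / 1.660).
Black = 1324 − 996.99 = 327.01 px, or 163.51 per bar.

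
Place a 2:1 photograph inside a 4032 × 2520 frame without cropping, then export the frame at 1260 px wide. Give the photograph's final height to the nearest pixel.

630 px

In the 4032×2520 frame the photograph fills the width: height = 4032 × 1/2 ≈ 2016.00 px.
Scaling 4032 → 1260 is ×0.3125, so the height becomes 2016.00 × 0.3125 ≈ 630.00 px.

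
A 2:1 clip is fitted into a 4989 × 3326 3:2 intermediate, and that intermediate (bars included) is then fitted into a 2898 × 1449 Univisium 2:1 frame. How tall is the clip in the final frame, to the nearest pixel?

1087 px

First fit — 2:1 into 4989×3326 spans the width: 4989.00 × 2494.50.
3:2 in 2898×1449: fills the height, so the intermediate becomes 2173.50 × 1449.00 — a scale of ×0.4357.
The clip scales with it: height 2494.50 × 0.4357 ≈ 1086.75.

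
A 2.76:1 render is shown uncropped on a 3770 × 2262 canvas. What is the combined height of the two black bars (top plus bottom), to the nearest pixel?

Since 2.760 > 1.667, the render is width-limited.
That makes the image 1365.94 px tall (3770 / 2.760).
Black = 2262 − 1365.94 = 896.06 px.

896 px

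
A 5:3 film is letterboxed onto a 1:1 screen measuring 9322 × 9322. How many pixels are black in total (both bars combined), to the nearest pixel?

34759874 pixels

Since 1.667 > 1.000, the film is width-limited.
Content height = 9322 × 3/5 ≈ 5593.2000 px.
9322 − 5593.2000 = 3728.8000 px of bars.
Bar area = 3728.8000 × 9322 ≈ 34759874 px.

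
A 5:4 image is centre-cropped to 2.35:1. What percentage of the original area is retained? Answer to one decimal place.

Going from 5:4 to 2.35:1 means cutting height while keeping width.
(1.250)/(2.350) ≈ 0.532 of the area survives.

53.2%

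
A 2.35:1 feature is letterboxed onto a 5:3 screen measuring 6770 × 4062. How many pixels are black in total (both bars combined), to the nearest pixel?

7996378 pixels

2.35:1 is wider than 5:3, so it spans the full width.
That makes the image 2880.8511 px tall (6770 / 2.350).
4062 − 2880.8511 = 1181.1489 px of bars.
Bar area = 1181.1489 × 6770 ≈ 7996378 px.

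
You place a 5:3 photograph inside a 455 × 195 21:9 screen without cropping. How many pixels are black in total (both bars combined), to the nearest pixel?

25350 pixels

5:3 is narrower than 21:9, so it spans the full height.
Content width = 195 × 5/3 ≈ 325.0000 px.
Leftover width: 455 − 325.0000 = 130.0000 px.
Across the 195-px span: 130.0000 × 195 ≈ 25350 px.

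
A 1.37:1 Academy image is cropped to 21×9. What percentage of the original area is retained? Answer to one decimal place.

The width stays; only height is cut (since 21×9 is wider than 1.37:1 Academy).
Fraction kept = (1.370)/(2.333) ≈ 58.71%.

58.7%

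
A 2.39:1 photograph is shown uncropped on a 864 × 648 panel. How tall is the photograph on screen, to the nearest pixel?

362 px

2.39:1 (2.390) > 4:3 (1.333), so the photograph fills the width.
That makes the image 361.51 px tall (864 / 2.390).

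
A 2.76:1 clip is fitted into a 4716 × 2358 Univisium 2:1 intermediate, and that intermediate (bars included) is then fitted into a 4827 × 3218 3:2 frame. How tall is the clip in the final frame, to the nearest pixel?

1749 px

Inside the 4716×2358 canvas the clip is width-limited at 4716.00 × 1708.70.
The Univisium 2:1 canvas is width-limited in 4827×3218, giving 4827.00 × 2413.50; scale factor 1.0235.
So the clip's height is 1708.70 × 1.0235 ≈ 1748.91.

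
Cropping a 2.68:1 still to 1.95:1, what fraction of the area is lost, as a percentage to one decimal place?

27.2%

The height stays; only width is cut (since 1.95:1 is narrower than 2.68:1).
Fraction kept = (1.950)/(2.680) ≈ 72.76%, so 27.24% is lost.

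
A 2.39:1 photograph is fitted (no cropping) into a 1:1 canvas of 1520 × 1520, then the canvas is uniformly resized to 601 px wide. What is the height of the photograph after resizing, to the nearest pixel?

251 px

In the 1520×1520 frame the photograph fills the width: height = 1520 / 2.390 ≈ 635.98 px.
Scaling 1520 → 601 is ×0.3954, so the height becomes 635.98 × 0.3954 ≈ 251.46 px.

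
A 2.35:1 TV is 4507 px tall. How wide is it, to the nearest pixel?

4507 × 2.350 = 10591.45.

10591 px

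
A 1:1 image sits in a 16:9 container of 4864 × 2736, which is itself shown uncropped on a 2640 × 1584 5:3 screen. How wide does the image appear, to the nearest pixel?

Inside the 4864×2736 canvas the image is height-limited at 2736.00 × 2736.00.
16:9 in 2640×1584: fills the width, so the intermediate becomes 2640.00 × 1485.00 — a scale of ×0.5428.
The image scales with it: width 2736.00 × 0.5428 ≈ 1485.00.

1485 px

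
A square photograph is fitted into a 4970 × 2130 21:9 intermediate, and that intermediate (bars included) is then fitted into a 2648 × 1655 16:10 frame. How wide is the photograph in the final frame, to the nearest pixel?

First fit — square into 4970×2130 spans the height: 2130.00 × 2130.00.
21:9 in 2648×1655: fills the width, so the intermediate becomes 2648.00 × 1134.86 — a scale of ×0.5328.
Applying the same ×0.5328: 2130.00 → 1134.86.

1135 px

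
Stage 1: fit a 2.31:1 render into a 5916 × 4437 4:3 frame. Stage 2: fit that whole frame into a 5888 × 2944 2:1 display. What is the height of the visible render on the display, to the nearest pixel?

1699 px

2.31:1 in 5916×4437: fills the width, so the render is 5916.00 × 2561.04.
4:3 in 5888×2944: fills the height, so the intermediate becomes 3925.33 × 2944.00 — a scale of ×0.6635.
The render scales with it: height 2561.04 × 0.6635 ≈ 1699.28.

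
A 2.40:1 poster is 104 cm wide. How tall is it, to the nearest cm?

104 / 2.400 = 43.33.

43 cm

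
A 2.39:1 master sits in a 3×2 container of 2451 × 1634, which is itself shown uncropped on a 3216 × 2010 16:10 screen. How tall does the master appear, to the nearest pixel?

1262 px

First fit — 2.39:1 into 2451×1634 spans the width: 2451.00 × 1025.52.
Second fit — the 3×2 canvas into 3216×2010 spans the height: 3015.00 × 2010.00 (×1.2301 from 2451×1634).
The master scales with it: height 1025.52 × 1.2301 ≈ 1261.51.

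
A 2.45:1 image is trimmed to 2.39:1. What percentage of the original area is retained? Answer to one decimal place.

Going from 2.45:1 to 2.39:1 means cutting width while keeping height.
Fraction kept = (2.390)/(2.450) ≈ 97.55%.

97.6%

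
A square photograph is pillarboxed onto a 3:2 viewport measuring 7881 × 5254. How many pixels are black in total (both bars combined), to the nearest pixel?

13802258 pixels

Since 1.000 < 1.500, the photograph is height-limited.
The photograph is 5254 × 1/1 ≈ 5254.0000 px wide.
Leftover width: 7881 − 5254.0000 = 2627.0000 px.
Bar area = 2627.0000 × 5254 ≈ 13802258 px.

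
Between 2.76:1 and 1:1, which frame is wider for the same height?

2.76 and 1; 2.76 > 1.

2.76:1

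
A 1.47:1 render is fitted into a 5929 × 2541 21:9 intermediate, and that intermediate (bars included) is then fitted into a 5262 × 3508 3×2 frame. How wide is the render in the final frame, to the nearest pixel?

Inside the 5929×2541 canvas the render is height-limited at 3735.27 × 2541.00.
The 21:9 canvas is width-limited in 5262×3508, giving 5262.00 × 2255.14; scale factor 0.8875.
So the render's width is 3735.27 × 0.8875 ≈ 3315.06.

3315 px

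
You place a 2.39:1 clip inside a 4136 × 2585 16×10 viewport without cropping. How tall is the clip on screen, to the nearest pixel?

Since 2.390 > 1.600, the clip is width-limited.
That makes the image 1730.54 px tall (4136 / 2.390).

1731 px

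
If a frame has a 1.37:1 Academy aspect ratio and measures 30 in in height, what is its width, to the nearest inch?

30 × 1.370 = 41.10.

41 in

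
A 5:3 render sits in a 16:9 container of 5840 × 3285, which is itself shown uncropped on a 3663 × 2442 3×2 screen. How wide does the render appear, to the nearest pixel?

3434 px

First fit — 5:3 into 5840×3285 spans the height: 5475.00 × 3285.00.
The 16:9 canvas is width-limited in 3663×2442, giving 3663.00 × 2060.44; scale factor 0.6272.
So the render's width is 5475.00 × 0.6272 ≈ 3434.06.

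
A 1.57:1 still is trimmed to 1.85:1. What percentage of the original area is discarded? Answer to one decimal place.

Going from 1.57:1 to 1.85:1 means cutting height while keeping width.
(1.570)/(1.850) ≈ 0.849 of the area survives, leaving 15.14% discarded.

15.1%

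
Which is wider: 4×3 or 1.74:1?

4×3 = 1.333 and 1.74; 1.74 > 1.333.

1.74:1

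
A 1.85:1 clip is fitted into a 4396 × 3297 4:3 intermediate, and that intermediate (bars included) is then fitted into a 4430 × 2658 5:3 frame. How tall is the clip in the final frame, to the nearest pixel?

1916 px

First fit — 1.85:1 into 4396×3297 spans the width: 4396.00 × 2376.22.
Second fit — the 4:3 canvas into 4430×2658 spans the height: 3544.00 × 2658.00 (×0.8062 from 4396×3297).
So the clip's height is 2376.22 × 0.8062 ≈ 1915.68.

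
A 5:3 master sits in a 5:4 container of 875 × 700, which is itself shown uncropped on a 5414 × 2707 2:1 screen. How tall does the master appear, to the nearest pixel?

2030 px

First fit — 5:3 into 875×700 spans the width: 875.00 × 525.00.
Second fit — the 5:4 canvas into 5414×2707 spans the height: 3383.75 × 2707.00 (×3.8671 from 875×700).
So the master's height is 525.00 × 3.8671 ≈ 2030.25.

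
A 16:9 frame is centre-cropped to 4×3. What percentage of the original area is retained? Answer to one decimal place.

The height stays; only width is cut (since 4×3 is narrower than 16:9).
Area ratio = (1.333)/(1.778) = 75.00% retained.

75.0%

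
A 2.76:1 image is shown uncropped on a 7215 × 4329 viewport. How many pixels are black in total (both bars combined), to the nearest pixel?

12372784 pixels

2.76:1 (2.760) > 5:3 (1.667), so the image fills the width.
Content height = 7215 / 2.760 ≈ 2614.1304 px.
Black = 4329 − 2614.1304 = 1714.8696 px.
That's 1714.8696 × 7215 ≈ 12372784 black pixels.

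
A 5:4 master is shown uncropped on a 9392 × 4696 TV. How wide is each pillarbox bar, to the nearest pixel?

1761 px

5:4 (1.250) < Univisium 2:1 (2.000), so the master fills the height.
The master is 4696 × 5/4 ≈ 5870.00 px wide.
9392 − 5870.00 = 3522.00 px of bars (1761.00 each).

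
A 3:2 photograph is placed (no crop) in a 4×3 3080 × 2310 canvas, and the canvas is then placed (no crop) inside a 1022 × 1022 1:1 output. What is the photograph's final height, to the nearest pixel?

First fit — 3:2 into 3080×2310 spans the width: 3080.00 × 2053.33.
The 4×3 canvas is width-limited in 1022×1022, giving 1022.00 × 766.50; scale factor 0.3318.
The photograph scales with it: height 2053.33 × 0.3318 ≈ 681.33.

681 px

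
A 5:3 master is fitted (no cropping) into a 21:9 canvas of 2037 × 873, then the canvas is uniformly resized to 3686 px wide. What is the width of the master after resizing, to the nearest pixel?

2633 px

At 2037×873 the master is height-limited, so width = 873 × 5/3 ≈ 1455.00 px.
Scaling 2037 → 3686 is ×1.8095, so the width becomes 1455.00 × 1.8095 ≈ 2632.86 px.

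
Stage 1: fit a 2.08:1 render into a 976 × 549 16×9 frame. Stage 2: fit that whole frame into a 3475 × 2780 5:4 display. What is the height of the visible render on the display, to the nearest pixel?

1671 px

Inside the 976×549 canvas the render is width-limited at 976.00 × 469.23.
Second fit — the 16×9 canvas into 3475×2780 spans the width: 3475.00 × 1954.69 (×3.5605 from 976×549).
So the render's height is 469.23 × 3.5605 ≈ 1670.67.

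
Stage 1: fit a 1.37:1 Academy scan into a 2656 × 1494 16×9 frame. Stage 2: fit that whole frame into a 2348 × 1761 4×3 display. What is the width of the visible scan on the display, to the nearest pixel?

First fit — 1.37:1 Academy into 2656×1494 spans the height: 2046.78 × 1494.00.
16×9 in 2348×1761: fills the width, so the intermediate becomes 2348.00 × 1320.75 — a scale of ×0.8840.
The scan scales with it: width 2046.78 × 0.8840 ≈ 1809.43.

1809 px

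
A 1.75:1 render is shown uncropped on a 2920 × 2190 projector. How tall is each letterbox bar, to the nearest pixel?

261 px

Since 1.750 > 1.333, the render is width-limited.
Content height = 2920 / 1.750 ≈ 1668.57 px.
2190 − 1668.57 = 521.43 px of bars (260.71 each).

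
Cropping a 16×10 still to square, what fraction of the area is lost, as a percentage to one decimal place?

37.5%

The height stays; only width is cut (since square is narrower than 16×10).
Fraction kept = (1.000)/(1.600) ≈ 62.50%, so 37.50% is lost.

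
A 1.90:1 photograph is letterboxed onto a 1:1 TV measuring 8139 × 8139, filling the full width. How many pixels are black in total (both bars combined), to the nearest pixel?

31378415 pixels

That makes the image 4283.6842 px tall (8139 / 1.900).
8139 − 4283.6842 = 3855.3158 px of bars.
Bar area = 3855.3158 × 8139 ≈ 31378415 px.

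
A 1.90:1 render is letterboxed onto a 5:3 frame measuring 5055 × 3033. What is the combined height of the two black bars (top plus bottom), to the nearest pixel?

372 px

Since 1.900 > 1.667, the render is width-limited.
Content height = 5055 / 1.900 ≈ 2660.53 px.
3033 − 2660.53 = 372.47 px of bars.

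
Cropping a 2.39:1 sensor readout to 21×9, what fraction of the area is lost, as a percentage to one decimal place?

2.4%

The height stays; only width is cut (since 21×9 is narrower than 2.39:1).
Fraction kept = (2.333)/(2.390) ≈ 97.63%, so 2.37% is lost.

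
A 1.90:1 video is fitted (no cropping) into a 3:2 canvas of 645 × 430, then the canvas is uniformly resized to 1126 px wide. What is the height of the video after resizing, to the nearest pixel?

At 645×430 the video is width-limited, so height = 645 / 1.900 ≈ 339.47 px.
Resizing to 1126 px wide multiplies everything by 1.7457: 339.47 → 592.63 px.

593 px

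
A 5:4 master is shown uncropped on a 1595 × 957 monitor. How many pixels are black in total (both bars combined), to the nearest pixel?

5:4 (1.250) < 5:3 (1.667), so the master fills the height.
Content width = 957 × 5/4 ≈ 1196.2500 px.
Black = 1595 − 1196.2500 = 398.7500 px.
Across the 957-px span: 398.7500 × 957 ≈ 381604 px.

381604 pixels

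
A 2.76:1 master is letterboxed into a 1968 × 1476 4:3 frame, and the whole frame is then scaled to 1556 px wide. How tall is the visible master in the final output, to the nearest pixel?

564 px

Fitted into 1968×1476, the master spans the width; its height is 1968 / 2.760 ≈ 713.04 px.
Scaling 1968 → 1556 is ×0.7907, so the height becomes 713.04 × 0.7907 ≈ 563.77 px.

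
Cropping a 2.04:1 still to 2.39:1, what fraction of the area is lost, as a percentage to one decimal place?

2.39:1 is wider than 2.04:1, so the crop keeps the full width and trims the height.
Fraction kept = (2.040)/(2.390) ≈ 85.36%, so 14.64% is lost.

14.6%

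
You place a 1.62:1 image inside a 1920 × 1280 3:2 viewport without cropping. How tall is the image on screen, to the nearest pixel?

1.62:1 is wider than 3:2, so it spans the full width.
The image is 1920 / 1.620 ≈ 1185.19 px tall.

1185 px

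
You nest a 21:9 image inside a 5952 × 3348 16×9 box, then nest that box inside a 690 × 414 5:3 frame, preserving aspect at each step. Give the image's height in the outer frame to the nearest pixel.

296 px

First fit — 21:9 into 5952×3348 spans the width: 5952.00 × 2550.86.
The 16×9 canvas is width-limited in 690×414, giving 690.00 × 388.12; scale factor 0.1159.
The image scales with it: height 2550.86 × 0.1159 ≈ 295.71.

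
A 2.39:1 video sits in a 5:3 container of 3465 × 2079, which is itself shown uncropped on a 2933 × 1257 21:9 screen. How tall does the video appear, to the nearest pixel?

877 px

Inside the 3465×2079 canvas the video is width-limited at 3465.00 × 1449.79.
5:3 in 2933×1257: fills the height, so the intermediate becomes 2095.00 × 1257.00 — a scale of ×0.6046.
So the video's height is 1449.79 × 0.6046 ≈ 876.57.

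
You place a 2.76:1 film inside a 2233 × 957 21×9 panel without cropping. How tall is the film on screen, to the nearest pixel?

2.76:1 (2.760) > 21×9 (2.333), so the film fills the width.
That makes the image 809.06 px tall (2233 / 2.760).

809 px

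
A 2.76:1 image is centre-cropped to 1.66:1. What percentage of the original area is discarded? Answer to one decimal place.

Going from 2.76:1 to 1.66:1 means cutting width while keeping height.
(1.660)/(2.760) ≈ 0.601 of the area survives, leaving 39.86% discarded.

39.9%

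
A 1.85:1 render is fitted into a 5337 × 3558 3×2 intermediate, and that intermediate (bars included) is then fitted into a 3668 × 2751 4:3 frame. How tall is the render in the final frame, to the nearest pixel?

1983 px

Inside the 5337×3558 canvas the render is width-limited at 5337.00 × 2884.86.
3×2 in 3668×2751: fills the width, so the intermediate becomes 3668.00 × 2445.33 — a scale of ×0.6873.
The render scales with it: height 2884.86 × 0.6873 ≈ 1982.70.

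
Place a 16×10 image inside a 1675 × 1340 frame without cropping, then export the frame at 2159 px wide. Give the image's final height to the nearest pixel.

1349 px

In the 1675×1340 frame the image fills the width: height = 1675 × 10/16 ≈ 1046.88 px.
Resizing to 2159 px wide multiplies everything by 1.2890: 1046.88 → 1349.38 px.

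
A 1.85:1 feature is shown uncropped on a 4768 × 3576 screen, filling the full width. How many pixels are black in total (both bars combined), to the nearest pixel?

4761814 pixels

That makes the image 2577.2973 px tall (4768 / 1.850).
Leftover height: 3576 − 2577.2973 = 998.7027 px.
Across the 4768-px span: 998.7027 × 4768 ≈ 4761814 px.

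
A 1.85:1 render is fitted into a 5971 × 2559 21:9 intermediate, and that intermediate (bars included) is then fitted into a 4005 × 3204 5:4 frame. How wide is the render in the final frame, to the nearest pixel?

Inside the 5971×2559 canvas the render is height-limited at 4734.15 × 2559.00.
Second fit — the 21:9 canvas into 4005×3204 spans the width: 4005.00 × 1716.43 (×0.6707 from 5971×2559).
The render scales with it: width 4734.15 × 0.6707 ≈ 3175.39.

3175 px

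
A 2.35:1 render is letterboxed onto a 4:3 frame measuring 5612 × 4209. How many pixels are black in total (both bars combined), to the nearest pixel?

2.35:1 (2.350) > 4:3 (1.333), so the render fills the width.
That makes the image 2388.0851 px tall (5612 / 2.350).
4209 − 2388.0851 = 1820.9149 px of bars.
That's 1820.9149 × 5612 ≈ 10218974 black pixels.

10218974 pixels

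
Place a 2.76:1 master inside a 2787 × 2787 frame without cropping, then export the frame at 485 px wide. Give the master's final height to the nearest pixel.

At 2787×2787 the master is width-limited, so height = 2787 / 2.760 ≈ 1009.78 px.
The frame scales by 485/2787 = 0.1740; 1009.78 × 0.1740 ≈ 175.72 px.

176 px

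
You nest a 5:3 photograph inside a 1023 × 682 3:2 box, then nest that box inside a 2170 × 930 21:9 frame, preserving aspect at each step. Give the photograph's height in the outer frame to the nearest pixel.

837 px

Inside the 1023×682 canvas the photograph is width-limited at 1023.00 × 613.80.
3:2 in 2170×930: fills the height, so the intermediate becomes 1395.00 × 930.00 — a scale of ×1.3636.
The photograph scales with it: height 613.80 × 1.3636 ≈ 837.00.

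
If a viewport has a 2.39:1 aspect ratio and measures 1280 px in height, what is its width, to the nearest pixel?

1280 × 2.390 = 3059.20.

3059 px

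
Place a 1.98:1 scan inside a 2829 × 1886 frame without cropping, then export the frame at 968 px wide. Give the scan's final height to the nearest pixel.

489 px

Fitted into 2829×1886, the scan spans the width; its height is 2829 / 1.980 ≈ 1428.79 px.
The frame scales by 968/2829 = 0.3422; 1428.79 × 0.3422 ≈ 488.89 px.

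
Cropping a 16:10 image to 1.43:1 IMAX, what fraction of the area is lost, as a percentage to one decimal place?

10.6%

1.43:1 IMAX is narrower than 16:10, so the crop keeps the full height and trims the width.
Area ratio = (1.430)/(1.600) = 89.38%; the remaining 10.62% is cropped out.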